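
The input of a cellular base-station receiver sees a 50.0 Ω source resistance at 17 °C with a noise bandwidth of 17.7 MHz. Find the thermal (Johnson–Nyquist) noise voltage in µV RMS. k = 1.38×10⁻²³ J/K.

T = 17 °C + 273.15 = 290.15 K
V_n = √(4kTRB)
4kTRB = 4 × 1.38×10⁻²³ × 290.15 × 5.00×10¹ × 1.77×10⁷ = 1.42×10⁻¹¹ V²
V_n = √(1.42×10⁻¹¹) = 3.76×10⁻⁶ V = 3.76 µV

3.76 µV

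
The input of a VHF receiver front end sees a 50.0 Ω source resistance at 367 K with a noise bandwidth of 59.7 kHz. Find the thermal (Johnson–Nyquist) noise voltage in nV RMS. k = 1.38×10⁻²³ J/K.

246 nV

V_n = √(4kTRB)
4kTRB = 4 × 1.38×10⁻²³ × 367 × 5.00×10¹ × 5.97×10⁴ = 6.05×10⁻¹⁴ V²
V_n = √(6.05×10⁻¹⁴) = 2.46×10⁻⁷ V = 246 nV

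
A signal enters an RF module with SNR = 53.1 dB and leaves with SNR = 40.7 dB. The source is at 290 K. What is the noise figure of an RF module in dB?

12.4 dB

NF (dB) = SNR_in(dB) − SNR_out(dB) when the source is at T₀
NF = 53.1 − 40.7 = 12.4 dB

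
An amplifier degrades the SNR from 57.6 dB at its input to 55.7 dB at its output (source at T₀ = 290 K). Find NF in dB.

1.9 dB

NF (dB) = SNR_in(dB) − SNR_out(dB) when the source is at T₀
NF = 57.6 − 55.7 = 1.9 dB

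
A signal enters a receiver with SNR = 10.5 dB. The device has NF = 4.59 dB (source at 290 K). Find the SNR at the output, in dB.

5.91 dB

By definition F = SNR_in/SNR_out, so in dB: SNR_out = SNR_in − NF
SNR_out = 10.5 − 4.59 = 5.91 dB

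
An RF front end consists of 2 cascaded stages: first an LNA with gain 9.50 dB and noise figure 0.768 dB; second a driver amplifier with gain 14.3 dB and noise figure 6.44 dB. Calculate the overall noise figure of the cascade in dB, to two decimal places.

Convert to linear (a loss of L dB is a gain of −L dB): F_i = 10^(NF_i/10), G_i = 10^(G_i,dB/10)
  Stage 1: F_1 = 10^(0.768/10) = 1.193, G_1 = 10^(9.50/10) = 8.913
  Stage 2: F_2 = 10^(6.44/10) = 4.406, G_2 = 10^(14.3/10) = 26.92
Friis cascade:
  F = 1.193 + (4.406 − 1)/8.913 = 1.576
NF = 10 log₁₀(1.576) = 1.97 dB

1.97 dB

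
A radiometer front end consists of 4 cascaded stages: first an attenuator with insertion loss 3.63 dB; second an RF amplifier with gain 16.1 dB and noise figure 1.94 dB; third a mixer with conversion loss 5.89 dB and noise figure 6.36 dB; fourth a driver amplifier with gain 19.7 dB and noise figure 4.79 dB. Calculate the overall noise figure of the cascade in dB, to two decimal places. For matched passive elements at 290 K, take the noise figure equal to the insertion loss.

6.27 dB

Convert to linear (a loss of L dB is a gain of −L dB): F_i = 10^(NF_i/10), G_i = 10^(G_i,dB/10)
  Stage 1: F_1 = 10^(3.63/10) = 2.307, G_1 = 10^(−3.63/10) = 0.4335
  Stage 2: F_2 = 10^(1.94/10) = 1.563, G_2 = 10^(16.1/10) = 40.74
  Stage 3: F_3 = 10^(6.36/10) = 4.325, G_3 = 10^(−5.89/10) = 0.2576
  Stage 4: F_4 = 10^(4.79/10) = 3.013, G_4 = 10^(19.7/10) = 93.33
Friis cascade:
  F = 2.307 + (1.563 − 1)/0.4335 + (4.325 − 1)/17.66 + (3.013 − 1)/4.550 = 4.236
NF = 10 log₁₀(4.236) = 6.27 dB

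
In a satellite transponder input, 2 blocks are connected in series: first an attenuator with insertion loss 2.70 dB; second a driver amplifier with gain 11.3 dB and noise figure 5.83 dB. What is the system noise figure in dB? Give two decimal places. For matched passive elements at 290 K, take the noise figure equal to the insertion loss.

Convert to linear (a loss of L dB is a gain of −L dB): F_i = 10^(NF_i/10), G_i = 10^(G_i,dB/10)
  Stage 1: F_1 = 10^(2.70/10) = 1.862, G_1 = 10^(−2.70/10) = 0.5370
  Stage 2: F_2 = 10^(5.83/10) = 3.828, G_2 = 10^(11.3/10) = 13.49
Friis cascade:
  F = 1.862 + (3.828 − 1)/0.5370 = 7.129
NF = 10 log₁₀(7.129) = 8.53 dB

8.53 dB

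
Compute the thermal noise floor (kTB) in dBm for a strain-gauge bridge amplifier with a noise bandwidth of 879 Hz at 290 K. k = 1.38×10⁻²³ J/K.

−144.5 dBm

P_n = kTB = 1.38×10⁻²³ × 290 × 8.79×10² = 3.52×10⁻¹⁸ W
In dBm: 10 log₁₀(3.52×10⁻¹⁸ / 10⁻³) = −144.5 dBm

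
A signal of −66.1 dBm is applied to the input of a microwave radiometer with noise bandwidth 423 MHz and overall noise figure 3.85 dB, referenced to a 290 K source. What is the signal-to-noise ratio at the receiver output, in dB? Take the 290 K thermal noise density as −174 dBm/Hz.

Noise floor: N = −174 + 10 log₁₀(B) + NF
10 log₁₀(4.23×10⁸) = 86.26 dB
N = −174 + 86.26 + 3.85 = −83.89 dBm
SNR = P_sig − N = −66.1 − (−83.89) = 17.79 dB → 17.8 dB

17.8 dB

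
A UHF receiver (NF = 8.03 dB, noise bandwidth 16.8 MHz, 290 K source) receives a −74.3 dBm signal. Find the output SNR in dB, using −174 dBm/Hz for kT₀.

Noise floor: N = −174 + 10 log₁₀(B) + NF
10 log₁₀(1.68×10⁷) = 72.25 dB
N = −174 + 72.25 + 8.03 = −93.72 dBm
SNR = P_sig − N = −74.3 − (−93.72) = 19.42 dB → 19.4 dB

19.4 dB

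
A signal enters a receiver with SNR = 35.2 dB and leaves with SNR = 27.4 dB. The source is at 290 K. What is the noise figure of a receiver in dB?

7.8 dB

NF (dB) = SNR_in(dB) − SNR_out(dB) when the source is at T₀
NF = 35.2 − 27.4 = 7.8 dB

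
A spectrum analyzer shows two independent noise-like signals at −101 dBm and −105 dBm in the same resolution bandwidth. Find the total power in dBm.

Convert to linear, add, convert back:
P₁ = 7.94×10⁻¹⁴ W, P₂ = 3.16×10⁻¹⁴ W
P_tot = 1.11×10⁻¹³ W → 10 log₁₀(P_tot / 10⁻³) = −99.5 dBm

−99.5 dBm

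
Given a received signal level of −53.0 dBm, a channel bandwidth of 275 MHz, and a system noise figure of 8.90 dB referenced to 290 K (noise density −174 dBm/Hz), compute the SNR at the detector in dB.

Noise floor: N = −174 + 10 log₁₀(B) + NF
10 log₁₀(2.75×10⁸) = 84.39 dB
N = −174 + 84.39 + 8.90 = −80.71 dBm
SNR = P_sig − N = −53.0 − (−80.71) = 27.71 dB → 27.7 dB

27.7 dB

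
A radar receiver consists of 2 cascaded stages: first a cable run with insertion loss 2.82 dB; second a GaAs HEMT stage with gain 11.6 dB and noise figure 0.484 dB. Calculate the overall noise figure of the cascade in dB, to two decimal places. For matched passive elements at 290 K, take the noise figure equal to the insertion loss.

Convert to linear (a loss of L dB is a gain of −L dB): F_i = 10^(NF_i/10), G_i = 10^(G_i,dB/10)
  Stage 1: F_1 = 10^(2.82/10) = 1.914, G_1 = 10^(−2.82/10) = 0.5224
  Stage 2: F_2 = 10^(0.484/10) = 1.118, G_2 = 10^(11.6/10) = 14.45
Friis cascade:
  F = 1.914 + (1.118 − 1)/0.5224 = 2.140
NF = 10 log₁₀(2.140) = 3.30 dB

3.30 dB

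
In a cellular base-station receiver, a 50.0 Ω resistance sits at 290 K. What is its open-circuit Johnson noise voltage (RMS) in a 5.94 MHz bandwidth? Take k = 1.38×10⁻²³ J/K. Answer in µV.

V_n = √(4kTRB)
4kTRB = 4 × 1.38×10⁻²³ × 290 × 5.00×10¹ × 5.94×10⁶ = 4.75×10⁻¹² V²
V_n = √(4.75×10⁻¹²) = 2.18×10⁻⁶ V = 2.18 µV

2.18 µV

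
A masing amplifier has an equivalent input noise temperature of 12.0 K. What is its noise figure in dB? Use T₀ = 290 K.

0.176 dB

F = 1 + T_e/T₀ = 1 + 12.0/290 = 1.04138
NF = 10 log₁₀(1.04138) = 0.176 dB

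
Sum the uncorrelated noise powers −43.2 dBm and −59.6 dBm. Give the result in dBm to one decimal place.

Convert to linear, add, convert back:
P₁ = 4.79×10⁻⁸ W, P₂ = 1.10×10⁻⁹ W
P_tot = 4.90×10⁻⁸ W → 10 log₁₀(P_tot / 10⁻³) = −43.1 dBm

−43.1 dBm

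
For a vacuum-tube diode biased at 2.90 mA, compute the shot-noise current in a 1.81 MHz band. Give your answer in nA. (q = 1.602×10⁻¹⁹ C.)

I_n = √(2qI·B)
2qI·B = 2 × 1.602×10⁻¹⁹ × 2.90×10⁻³ × 1.81×10⁶ = 1.68×10⁻¹⁵ A²
I_n = √(1.68×10⁻¹⁵) = 4.10×10⁻⁸ A = 41.0 nA

41.0 nA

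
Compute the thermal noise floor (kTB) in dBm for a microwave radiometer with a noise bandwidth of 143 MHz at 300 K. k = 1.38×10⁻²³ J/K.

P_n = kTB = 1.38×10⁻²³ × 300 × 1.43×10⁸ = 5.92×10⁻¹³ W
In dBm: 10 log₁₀(5.92×10⁻¹³ / 10⁻³) = −92.3 dBm

−92.3 dBm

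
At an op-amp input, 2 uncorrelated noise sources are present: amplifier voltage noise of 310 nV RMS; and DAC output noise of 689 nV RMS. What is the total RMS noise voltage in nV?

Uncorrelated sources add in power (mean-square): V_tot = √(ΣV_i²)
V_tot = √[(3.10×10⁻⁷)² + (6.89×10⁻⁷)²] = 7.56×10⁻⁷ V = 756 nV

756 nV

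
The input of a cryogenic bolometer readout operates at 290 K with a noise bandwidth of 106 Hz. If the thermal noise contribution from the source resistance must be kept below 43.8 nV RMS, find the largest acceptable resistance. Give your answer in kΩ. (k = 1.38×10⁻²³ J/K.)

Johnson–Nyquist: V_n = √(4kTRB) ⇒ R = V_n² / (4kTB)
4kTB = 4 × 1.38×10⁻²³ × 290 × 1.06×10² = 1.70×10⁻¹⁸
R = (4.38×10⁻⁸)² / 1.70×10⁻¹⁸ = 1.13×10³ Ω = 1.13 kΩ

1.13 kΩ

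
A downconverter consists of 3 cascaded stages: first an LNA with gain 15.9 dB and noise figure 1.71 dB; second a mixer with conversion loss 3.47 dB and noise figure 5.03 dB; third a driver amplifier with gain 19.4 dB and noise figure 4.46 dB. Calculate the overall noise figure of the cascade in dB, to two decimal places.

2.15 dB

Convert to linear (a loss of L dB is a gain of −L dB): F_i = 10^(NF_i/10), G_i = 10^(G_i,dB/10)
  Stage 1: F_1 = 10^(1.71/10) = 1.483, G_1 = 10^(15.9/10) = 38.90
  Stage 2: F_2 = 10^(5.03/10) = 3.184, G_2 = 10^(−3.47/10) = 0.4498
  Stage 3: F_3 = 10^(4.46/10) = 2.793, G_3 = 10^(19.4/10) = 87.10
Friis cascade:
  F = 1.483 + (3.184 − 1)/38.90 + (2.793 − 1)/17.50 = 1.641
NF = 10 log₁₀(1.641) = 2.15 dB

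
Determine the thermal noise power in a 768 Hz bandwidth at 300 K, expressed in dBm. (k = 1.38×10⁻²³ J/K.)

−145.0 dBm

P_n = kTB = 1.38×10⁻²³ × 300 × 7.68×10² = 3.18×10⁻¹⁸ W
In dBm: 10 log₁₀(3.18×10⁻¹⁸ / 10⁻³) = −145.0 dBm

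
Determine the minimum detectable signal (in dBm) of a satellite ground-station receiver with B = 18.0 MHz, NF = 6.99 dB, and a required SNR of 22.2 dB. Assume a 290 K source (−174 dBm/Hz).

−72.3 dBm

Sensitivity = −174 + 10 log₁₀(B) + NF + SNR_min
= −174 + 72.55 + 6.99 + 22.2
= −72.26 dBm → −72.3 dBm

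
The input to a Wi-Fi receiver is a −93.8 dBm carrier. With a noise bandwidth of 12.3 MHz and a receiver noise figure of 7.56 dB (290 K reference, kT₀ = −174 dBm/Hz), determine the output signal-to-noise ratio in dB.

Noise floor: N = −174 + 10 log₁₀(B) + NF
10 log₁₀(1.23×10⁷) = 70.9 dB
N = −174 + 70.9 + 7.56 = −95.54 dBm
SNR = P_sig − N = −93.8 − (−95.54) = 1.74 dB → 1.7 dB

1.7 dB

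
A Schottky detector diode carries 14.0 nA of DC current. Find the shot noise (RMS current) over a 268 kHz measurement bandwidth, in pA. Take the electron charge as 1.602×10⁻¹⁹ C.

I_n = √(2qI·B)
2qI·B = 2 × 1.602×10⁻¹⁹ × 1.40×10⁻⁸ × 2.68×10⁵ = 1.20×10⁻²¹ A²
I_n = √(1.20×10⁻²¹) = 3.47×10⁻¹¹ A = 34.7 pA

34.7 pA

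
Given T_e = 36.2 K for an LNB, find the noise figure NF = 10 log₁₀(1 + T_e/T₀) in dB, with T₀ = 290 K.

0.511 dB

F = 1 + T_e/T₀ = 1 + 36.2/290 = 1.12483
NF = 10 log₁₀(1.12483) = 0.511 dB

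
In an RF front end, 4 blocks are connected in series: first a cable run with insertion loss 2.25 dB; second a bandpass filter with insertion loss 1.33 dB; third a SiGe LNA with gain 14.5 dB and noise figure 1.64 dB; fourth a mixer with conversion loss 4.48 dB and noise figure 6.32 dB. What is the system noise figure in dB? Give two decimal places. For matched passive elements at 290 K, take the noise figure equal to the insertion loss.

Convert to linear (a loss of L dB is a gain of −L dB): F_i = 10^(NF_i/10), G_i = 10^(G_i,dB/10)
  Stage 1: F_1 = 10^(2.25/10) = 1.679, G_1 = 10^(−2.25/10) = 0.5957
  Stage 2: F_2 = 10^(1.33/10) = 1.358, G_2 = 10^(−1.33/10) = 0.7362
  Stage 3: F_3 = 10^(1.64/10) = 1.459, G_3 = 10^(14.5/10) = 28.18
  Stage 4: F_4 = 10^(6.32/10) = 4.285, G_4 = 10^(−4.48/10) = 0.3565
Friis cascade:
  F = 1.679 + (1.358 − 1)/0.5957 + (1.459 − 1)/0.4385 + (4.285 − 1)/12.36 = 3.592
NF = 10 log₁₀(3.592) = 5.55 dB

5.55 dB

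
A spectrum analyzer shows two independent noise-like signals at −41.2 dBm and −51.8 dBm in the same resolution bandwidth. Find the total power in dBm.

−40.8 dBm

Convert to linear, add, convert back:
P₁ = 7.59×10⁻⁸ W, P₂ = 6.61×10⁻⁹ W
P_tot = 8.25×10⁻⁸ W → 10 log₁₀(P_tot / 10⁻³) = −40.8 dBm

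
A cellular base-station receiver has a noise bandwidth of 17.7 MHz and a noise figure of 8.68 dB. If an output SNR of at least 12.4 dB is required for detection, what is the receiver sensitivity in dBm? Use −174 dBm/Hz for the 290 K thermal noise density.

−80.4 dBm

Sensitivity = −174 + 10 log₁₀(B) + NF + SNR_min
= −174 + 72.48 + 8.68 + 12.4
= −80.44 dBm → −80.4 dBm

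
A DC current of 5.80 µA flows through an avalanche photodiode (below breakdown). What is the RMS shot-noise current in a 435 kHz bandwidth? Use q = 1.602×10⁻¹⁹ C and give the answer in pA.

899 pA

I_n = √(2qI·B)
2qI·B = 2 × 1.602×10⁻¹⁹ × 5.80×10⁻⁶ × 4.35×10⁵ = 8.08×10⁻¹⁹ A²
I_n = √(8.08×10⁻¹⁹) = 8.99×10⁻¹⁰ A = 899 pA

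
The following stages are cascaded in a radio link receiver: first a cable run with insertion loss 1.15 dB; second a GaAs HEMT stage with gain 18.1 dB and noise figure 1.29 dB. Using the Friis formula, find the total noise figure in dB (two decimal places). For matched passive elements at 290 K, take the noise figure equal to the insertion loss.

2.44 dB

Convert to linear (a loss of L dB is a gain of −L dB): F_i = 10^(NF_i/10), G_i = 10^(G_i,dB/10)
  Stage 1: F_1 = 10^(1.15/10) = 1.303, G_1 = 10^(−1.15/10) = 0.7674
  Stage 2: F_2 = 10^(1.29/10) = 1.346, G_2 = 10^(18.1/10) = 64.57
Friis cascade:
  F = 1.303 + (1.346 − 1)/0.7674 = 1.754
NF = 10 log₁₀(1.754) = 2.44 dB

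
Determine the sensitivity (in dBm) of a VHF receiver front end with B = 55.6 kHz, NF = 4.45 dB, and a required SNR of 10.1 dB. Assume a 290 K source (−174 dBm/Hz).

Sensitivity = −174 + 10 log₁₀(B) + NF + SNR_min
= −174 + 47.45 + 4.45 + 10.1
= −112.00 dBm → −112.0 dBm

−112.0 dBm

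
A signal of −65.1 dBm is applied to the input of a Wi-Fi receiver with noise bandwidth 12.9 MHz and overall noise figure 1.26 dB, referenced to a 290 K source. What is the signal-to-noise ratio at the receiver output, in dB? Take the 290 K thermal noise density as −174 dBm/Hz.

36.5 dB

Noise floor: N = −174 + 10 log₁₀(B) + NF
10 log₁₀(1.29×10⁷) = 71.11 dB
N = −174 + 71.11 + 1.26 = −101.63 dBm
SNR = P_sig − N = −65.1 − (−101.63) = 36.53 dB → 36.5 dB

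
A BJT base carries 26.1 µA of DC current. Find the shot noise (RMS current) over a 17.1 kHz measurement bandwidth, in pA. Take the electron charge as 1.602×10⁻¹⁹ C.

378 pA

I_n = √(2qI·B)
2qI·B = 2 × 1.602×10⁻¹⁹ × 2.61×10⁻⁵ × 1.71×10⁴ = 1.43×10⁻¹⁹ A²
I_n = √(1.43×10⁻¹⁹) = 3.78×10⁻¹⁰ A = 378 pA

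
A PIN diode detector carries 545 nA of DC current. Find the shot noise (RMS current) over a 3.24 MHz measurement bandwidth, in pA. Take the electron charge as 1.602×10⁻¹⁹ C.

I_n = √(2qI·B)
2qI·B = 2 × 1.602×10⁻¹⁹ × 5.45×10⁻⁷ × 3.24×10⁶ = 5.66×10⁻¹⁹ A²
I_n = √(5.66×10⁻¹⁹) = 7.52×10⁻¹⁰ A = 752 pA

752 pA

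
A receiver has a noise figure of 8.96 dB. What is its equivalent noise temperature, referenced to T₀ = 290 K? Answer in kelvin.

F = 10^(8.96/10) = 7.87046
T_e = (F − 1)·T₀ = (7.87046 − 1) × 290 = 1992 K

1992 K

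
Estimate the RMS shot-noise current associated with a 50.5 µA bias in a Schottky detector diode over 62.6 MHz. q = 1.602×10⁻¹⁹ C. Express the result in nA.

31.8 nA

I_n = √(2qI·B)
2qI·B = 2 × 1.602×10⁻¹⁹ × 5.05×10⁻⁵ × 6.26×10⁷ = 1.01×10⁻¹⁵ A²
I_n = √(1.01×10⁻¹⁵) = 3.18×10⁻⁸ A = 31.8 nA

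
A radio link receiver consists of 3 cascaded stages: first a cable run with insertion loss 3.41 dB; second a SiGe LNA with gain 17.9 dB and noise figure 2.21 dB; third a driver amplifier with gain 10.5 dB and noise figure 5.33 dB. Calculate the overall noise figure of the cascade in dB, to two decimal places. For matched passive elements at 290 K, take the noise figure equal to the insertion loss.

Convert to linear (a loss of L dB is a gain of −L dB): F_i = 10^(NF_i/10), G_i = 10^(G_i,dB/10)
  Stage 1: F_1 = 10^(3.41/10) = 2.193, G_1 = 10^(−3.41/10) = 0.4560
  Stage 2: F_2 = 10^(2.21/10) = 1.663, G_2 = 10^(17.9/10) = 61.66
  Stage 3: F_3 = 10^(5.33/10) = 3.412, G_3 = 10^(10.5/10) = 11.22
Friis cascade:
  F = 2.193 + (1.663 − 1)/0.4560 + (3.412 − 1)/28.12 = 3.733
NF = 10 log₁₀(3.733) = 5.72 dB

5.72 dB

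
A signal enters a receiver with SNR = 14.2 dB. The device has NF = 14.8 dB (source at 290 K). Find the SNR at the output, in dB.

−0.6 dB

By definition F = SNR_in/SNR_out, so in dB: SNR_out = SNR_in − NF
SNR_out = 14.2 − 14.8 = −0.6 dB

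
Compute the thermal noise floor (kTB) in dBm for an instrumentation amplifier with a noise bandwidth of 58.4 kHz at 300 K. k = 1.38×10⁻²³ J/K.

P_n = kTB = 1.38×10⁻²³ × 300 × 5.84×10⁴ = 2.42×10⁻¹⁶ W
In dBm: 10 log₁₀(2.42×10⁻¹⁶ / 10⁻³) = −126.2 dBm

−126.2 dBm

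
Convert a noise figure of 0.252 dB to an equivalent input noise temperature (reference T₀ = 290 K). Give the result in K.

17.3 K

F = 10^(0.252/10) = 1.05974
T_e = (F − 1)·T₀ = (1.05974 − 1) × 290 = 17.3 K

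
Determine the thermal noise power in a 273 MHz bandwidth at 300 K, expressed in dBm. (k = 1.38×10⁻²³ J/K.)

−89.5 dBm

P_n = kTB = 1.38×10⁻²³ × 300 × 2.73×10⁸ = 1.13×10⁻¹² W
In dBm: 10 log₁₀(1.13×10⁻¹² / 10⁻³) = −89.5 dBm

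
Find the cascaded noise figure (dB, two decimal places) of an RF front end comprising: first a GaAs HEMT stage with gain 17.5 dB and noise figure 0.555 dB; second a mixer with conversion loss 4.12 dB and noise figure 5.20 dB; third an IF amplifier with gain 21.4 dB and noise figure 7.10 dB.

Convert to linear (a loss of L dB is a gain of −L dB): F_i = 10^(NF_i/10), G_i = 10^(G_i,dB/10)
  Stage 1: F_1 = 10^(0.555/10) = 1.136, G_1 = 10^(17.5/10) = 56.23
  Stage 2: F_2 = 10^(5.20/10) = 3.311, G_2 = 10^(−4.12/10) = 0.3873
  Stage 3: F_3 = 10^(7.10/10) = 5.129, G_3 = 10^(21.4/10) = 138.0
Friis cascade:
  F = 1.136 + (3.311 − 1)/56.23 + (5.129 − 1)/21.78 = 1.367
NF = 10 log₁₀(1.367) = 1.36 dB

1.36 dB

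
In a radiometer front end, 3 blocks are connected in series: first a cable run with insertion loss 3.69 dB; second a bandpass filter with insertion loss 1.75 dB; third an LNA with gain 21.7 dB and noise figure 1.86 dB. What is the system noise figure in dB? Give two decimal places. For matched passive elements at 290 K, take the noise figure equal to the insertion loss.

7.30 dB

Convert to linear (a loss of L dB is a gain of −L dB): F_i = 10^(NF_i/10), G_i = 10^(G_i,dB/10)
  Stage 1: F_1 = 10^(3.69/10) = 2.339, G_1 = 10^(−3.69/10) = 0.4276
  Stage 2: F_2 = 10^(1.75/10) = 1.496, G_2 = 10^(−1.75/10) = 0.6683
  Stage 3: F_3 = 10^(1.86/10) = 1.535, G_3 = 10^(21.7/10) = 147.9
Friis cascade:
  F = 2.339 + (1.496 − 1)/0.4276 + (1.535 − 1)/0.2858 = 5.370
NF = 10 log₁₀(5.370) = 7.30 dB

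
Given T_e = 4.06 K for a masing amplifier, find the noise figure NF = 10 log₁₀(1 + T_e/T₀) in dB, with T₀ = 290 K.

0.060 dB

F = 1 + T_e/T₀ = 1 + 4.06/290 = 1.014
NF = 10 log₁₀(1.014) = 0.060 dB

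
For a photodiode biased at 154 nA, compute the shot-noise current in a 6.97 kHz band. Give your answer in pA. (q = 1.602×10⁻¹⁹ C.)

I_n = √(2qI·B)
2qI·B = 2 × 1.602×10⁻¹⁹ × 1.54×10⁻⁷ × 6.97×10³ = 3.44×10⁻²² A²
I_n = √(3.44×10⁻²²) = 1.85×10⁻¹¹ A = 18.5 pA

18.5 pA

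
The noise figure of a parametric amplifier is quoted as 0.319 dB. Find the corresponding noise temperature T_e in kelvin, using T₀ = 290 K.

22.1 K

F = 10^(0.319/10) = 1.07622
T_e = (F − 1)·T₀ = (1.07622 − 1) × 290 = 22.1 K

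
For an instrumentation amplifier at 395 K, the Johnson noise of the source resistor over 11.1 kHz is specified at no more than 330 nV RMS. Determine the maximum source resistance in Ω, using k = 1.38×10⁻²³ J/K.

Johnson–Nyquist: V_n = √(4kTRB) ⇒ R = V_n² / (4kTB)
4kTB = 4 × 1.38×10⁻²³ × 395 × 1.11×10⁴ = 2.42×10⁻¹⁶
R = (3.30×10⁻⁷)² / 2.42×10⁻¹⁶ = 4.50×10² Ω = 450 Ω

450 Ω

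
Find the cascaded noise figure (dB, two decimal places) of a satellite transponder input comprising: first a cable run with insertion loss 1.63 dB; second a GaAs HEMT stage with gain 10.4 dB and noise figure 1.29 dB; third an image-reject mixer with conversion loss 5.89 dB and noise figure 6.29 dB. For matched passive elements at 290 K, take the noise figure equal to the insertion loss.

Convert to linear (a loss of L dB is a gain of −L dB): F_i = 10^(NF_i/10), G_i = 10^(G_i,dB/10)
  Stage 1: F_1 = 10^(1.63/10) = 1.455, G_1 = 10^(−1.63/10) = 0.6871
  Stage 2: F_2 = 10^(1.29/10) = 1.346, G_2 = 10^(10.4/10) = 10.96
  Stage 3: F_3 = 10^(6.29/10) = 4.256, G_3 = 10^(−5.89/10) = 0.2576
Friis cascade:
  F = 1.455 + (1.346 − 1)/0.6871 + (4.256 − 1)/7.534 = 2.391
NF = 10 log₁₀(2.391) = 3.79 dB

3.79 dB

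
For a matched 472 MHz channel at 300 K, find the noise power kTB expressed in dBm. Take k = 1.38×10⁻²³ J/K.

P_n = kTB = 1.38×10⁻²³ × 300 × 4.72×10⁸ = 1.95×10⁻¹² W
In dBm: 10 log₁₀(1.95×10⁻¹² / 10⁻³) = −87.1 dBm

−87.1 dBm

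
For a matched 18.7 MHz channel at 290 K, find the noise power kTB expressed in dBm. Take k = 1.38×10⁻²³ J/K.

P_n = kTB = 1.38×10⁻²³ × 290 × 1.87×10⁷ = 7.48×10⁻¹⁴ W
In dBm: 10 log₁₀(7.48×10⁻¹⁴ / 10⁻³) = −101.3 dBm

−101.3 dBm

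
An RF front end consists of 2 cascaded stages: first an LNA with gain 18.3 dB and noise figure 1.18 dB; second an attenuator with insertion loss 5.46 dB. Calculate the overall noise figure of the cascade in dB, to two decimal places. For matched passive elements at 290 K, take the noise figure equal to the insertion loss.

1.30 dB

Convert to linear (a loss of L dB is a gain of −L dB): F_i = 10^(NF_i/10), G_i = 10^(G_i,dB/10)
  Stage 1: F_1 = 10^(1.18/10) = 1.312, G_1 = 10^(18.3/10) = 67.61
  Stage 2: F_2 = 10^(5.46/10) = 3.516, G_2 = 10^(−5.46/10) = 0.2844
Friis cascade:
  F = 1.312 + (3.516 − 1)/67.61 = 1.349
NF = 10 log₁₀(1.349) = 1.30 dB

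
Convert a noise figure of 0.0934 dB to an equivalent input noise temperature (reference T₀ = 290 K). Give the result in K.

F = 10^(0.0934/10) = 1.02174
T_e = (F − 1)·T₀ = (1.02174 − 1) × 290 = 6.30 K

6.30 K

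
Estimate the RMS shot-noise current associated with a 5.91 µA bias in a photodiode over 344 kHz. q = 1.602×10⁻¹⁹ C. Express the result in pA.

I_n = √(2qI·B)
2qI·B = 2 × 1.602×10⁻¹⁹ × 5.91×10⁻⁶ × 3.44×10⁵ = 6.51×10⁻¹⁹ A²
I_n = √(6.51×10⁻¹⁹) = 8.07×10⁻¹⁰ A = 807 pA

807 pA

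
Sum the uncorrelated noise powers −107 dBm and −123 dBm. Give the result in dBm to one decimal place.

Convert to linear, add, convert back:
P₁ = 2.00×10⁻¹⁴ W, P₂ = 5.01×10⁻¹⁶ W
P_tot = 2.05×10⁻¹⁴ W → 10 log₁₀(P_tot / 10⁻³) = −106.9 dBm

−106.9 dBm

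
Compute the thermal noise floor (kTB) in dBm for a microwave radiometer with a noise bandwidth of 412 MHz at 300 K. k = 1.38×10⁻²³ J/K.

P_n = kTB = 1.38×10⁻²³ × 300 × 4.12×10⁸ = 1.71×10⁻¹² W
In dBm: 10 log₁₀(1.71×10⁻¹² / 10⁻³) = −87.7 dBm

−87.7 dBm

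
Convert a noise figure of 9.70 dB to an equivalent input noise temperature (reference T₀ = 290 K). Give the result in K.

F = 10^(9.70/10) = 9.33254
T_e = (F − 1)·T₀ = (9.33254 − 1) × 290 = 2416 K

2416 K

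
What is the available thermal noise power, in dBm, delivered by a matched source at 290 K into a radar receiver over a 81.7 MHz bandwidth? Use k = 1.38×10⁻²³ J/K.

−94.9 dBm

P_n = kTB = 1.38×10⁻²³ × 290 × 8.17×10⁷ = 3.27×10⁻¹³ W
In dBm: 10 log₁₀(3.27×10⁻¹³ / 10⁻³) = −94.9 dBm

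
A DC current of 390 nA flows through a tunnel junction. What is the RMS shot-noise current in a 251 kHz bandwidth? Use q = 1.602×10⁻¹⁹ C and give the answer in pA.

177 pA

I_n = √(2qI·B)
2qI·B = 2 × 1.602×10⁻¹⁹ × 3.90×10⁻⁷ × 2.51×10⁵ = 3.14×10⁻²⁰ A²
I_n = √(3.14×10⁻²⁰) = 1.77×10⁻¹⁰ A = 177 pA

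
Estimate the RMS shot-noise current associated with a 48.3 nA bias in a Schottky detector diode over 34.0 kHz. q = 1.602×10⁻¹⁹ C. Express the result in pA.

22.9 pA

I_n = √(2qI·B)
2qI·B = 2 × 1.602×10⁻¹⁹ × 4.83×10⁻⁸ × 3.40×10⁴ = 5.26×10⁻²² A²
I_n = √(5.26×10⁻²²) = 2.29×10⁻¹¹ A = 22.9 pA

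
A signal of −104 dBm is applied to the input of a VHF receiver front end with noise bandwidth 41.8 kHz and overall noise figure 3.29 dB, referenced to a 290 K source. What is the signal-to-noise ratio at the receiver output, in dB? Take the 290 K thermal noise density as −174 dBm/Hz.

Noise floor: N = −174 + 10 log₁₀(B) + NF
10 log₁₀(4.18×10⁴) = 46.21 dB
N = −174 + 46.21 + 3.29 = −124.50 dBm
SNR = P_sig − N = −104 − (−124.50) = 20.50 dB → 20.5 dB

20.5 dB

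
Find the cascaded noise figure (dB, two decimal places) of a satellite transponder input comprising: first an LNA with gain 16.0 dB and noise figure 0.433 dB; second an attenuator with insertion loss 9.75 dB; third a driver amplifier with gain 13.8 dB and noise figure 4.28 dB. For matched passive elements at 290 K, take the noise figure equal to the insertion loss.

Convert to linear (a loss of L dB is a gain of −L dB): F_i = 10^(NF_i/10), G_i = 10^(G_i,dB/10)
  Stage 1: F_1 = 10^(0.433/10) = 1.105, G_1 = 10^(16.0/10) = 39.81
  Stage 2: F_2 = 10^(9.75/10) = 9.441, G_2 = 10^(−9.75/10) = 0.1059
  Stage 3: F_3 = 10^(4.28/10) = 2.679, G_3 = 10^(13.8/10) = 23.99
Friis cascade:
  F = 1.105 + (9.441 − 1)/39.81 + (2.679 − 1)/4.217 = 1.715
NF = 10 log₁₀(1.715) = 2.34 dB

2.34 dB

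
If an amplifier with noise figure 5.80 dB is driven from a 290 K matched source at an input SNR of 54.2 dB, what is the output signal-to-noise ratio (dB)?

48.40 dB

By definition F = SNR_in/SNR_out, so in dB: SNR_out = SNR_in − NF
SNR_out = 54.2 − 5.80 = 48.40 dB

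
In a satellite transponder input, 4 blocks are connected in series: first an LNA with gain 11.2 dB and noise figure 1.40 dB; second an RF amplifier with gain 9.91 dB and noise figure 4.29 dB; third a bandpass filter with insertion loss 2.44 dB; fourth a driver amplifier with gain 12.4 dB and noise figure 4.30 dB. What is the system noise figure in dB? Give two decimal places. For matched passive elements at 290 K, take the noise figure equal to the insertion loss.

Convert to linear (a loss of L dB is a gain of −L dB): F_i = 10^(NF_i/10), G_i = 10^(G_i,dB/10)
  Stage 1: F_1 = 10^(1.40/10) = 1.380, G_1 = 10^(11.2/10) = 13.18
  Stage 2: F_2 = 10^(4.29/10) = 2.685, G_2 = 10^(9.91/10) = 9.795
  Stage 3: F_3 = 10^(2.44/10) = 1.754, G_3 = 10^(−2.44/10) = 0.5702
  Stage 4: F_4 = 10^(4.30/10) = 2.692, G_4 = 10^(12.4/10) = 17.38
Friis cascade:
  F = 1.380 + (2.685 − 1)/13.18 + (1.754 − 1)/129.1 + (2.692 − 1)/73.62 = 1.537
NF = 10 log₁₀(1.537) = 1.87 dB

1.87 dB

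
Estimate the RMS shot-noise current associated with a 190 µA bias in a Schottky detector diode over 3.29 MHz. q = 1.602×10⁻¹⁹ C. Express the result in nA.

14.2 nA

I_n = √(2qI·B)
2qI·B = 2 × 1.602×10⁻¹⁹ × 1.90×10⁻⁴ × 3.29×10⁶ = 2.00×10⁻¹⁶ A²
I_n = √(2.00×10⁻¹⁶) = 1.42×10⁻⁸ A = 14.2 nA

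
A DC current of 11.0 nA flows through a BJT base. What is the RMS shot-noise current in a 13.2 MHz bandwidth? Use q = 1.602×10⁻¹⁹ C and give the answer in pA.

I_n = √(2qI·B)
2qI·B = 2 × 1.602×10⁻¹⁹ × 1.10×10⁻⁸ × 1.32×10⁷ = 4.65×10⁻²⁰ A²
I_n = √(4.65×10⁻²⁰) = 2.16×10⁻¹⁰ A = 216 pA

216 pA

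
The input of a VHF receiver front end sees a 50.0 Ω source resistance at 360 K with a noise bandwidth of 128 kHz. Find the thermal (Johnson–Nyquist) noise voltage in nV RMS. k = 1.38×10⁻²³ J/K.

V_n = √(4kTRB)
4kTRB = 4 × 1.38×10⁻²³ × 360 × 5.00×10¹ × 1.28×10⁵ = 1.27×10⁻¹³ V²
V_n = √(1.27×10⁻¹³) = 3.57×10⁻⁷ V = 357 nV

357 nV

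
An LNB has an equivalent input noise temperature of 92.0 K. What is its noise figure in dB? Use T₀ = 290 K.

1.20 dB

F = 1 + T_e/T₀ = 1 + 92.0/290 = 1.31724
NF = 10 log₁₀(1.31724) = 1.20 dB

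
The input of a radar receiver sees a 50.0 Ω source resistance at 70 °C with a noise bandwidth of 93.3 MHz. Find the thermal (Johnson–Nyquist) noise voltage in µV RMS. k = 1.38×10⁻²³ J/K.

9.40 µV

T = 70 °C + 273.15 = 343.15 K
V_n = √(4kTRB)
4kTRB = 4 × 1.38×10⁻²³ × 343.15 × 5.00×10¹ × 9.33×10⁷ = 8.84×10⁻¹¹ V²
V_n = √(8.84×10⁻¹¹) = 9.40×10⁻⁶ V = 9.40 µV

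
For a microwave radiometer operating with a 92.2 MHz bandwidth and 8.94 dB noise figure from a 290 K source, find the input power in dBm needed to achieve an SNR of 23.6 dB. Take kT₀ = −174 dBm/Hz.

−61.8 dBm

Sensitivity = −174 + 10 log₁₀(B) + NF + SNR_min
= −174 + 79.65 + 8.94 + 23.6
= −61.81 dBm → −61.8 dBm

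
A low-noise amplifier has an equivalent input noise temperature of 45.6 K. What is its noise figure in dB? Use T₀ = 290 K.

0.634 dB

F = 1 + T_e/T₀ = 1 + 45.6/290 = 1.15724
NF = 10 log₁₀(1.15724) = 0.634 dB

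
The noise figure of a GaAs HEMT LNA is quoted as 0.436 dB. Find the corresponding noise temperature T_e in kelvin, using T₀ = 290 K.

30.6 K

F = 10^(0.436/10) = 1.10561
T_e = (F − 1)·T₀ = (1.10561 − 1) × 290 = 30.6 K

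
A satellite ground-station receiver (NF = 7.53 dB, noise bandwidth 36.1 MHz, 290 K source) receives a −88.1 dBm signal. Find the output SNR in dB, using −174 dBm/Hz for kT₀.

2.8 dB

Noise floor: N = −174 + 10 log₁₀(B) + NF
10 log₁₀(3.61×10⁷) = 75.58 dB
N = −174 + 75.58 + 7.53 = −90.89 dBm
SNR = P_sig − N = −88.1 − (−90.89) = 2.79 dB → 2.8 dB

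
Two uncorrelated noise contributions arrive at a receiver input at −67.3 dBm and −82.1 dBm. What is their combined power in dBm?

−67.2 dBm

Convert to linear, add, convert back:
P₁ = 1.86×10⁻¹⁰ W, P₂ = 6.17×10⁻¹² W
P_tot = 1.92×10⁻¹⁰ W → 10 log₁₀(P_tot / 10⁻³) = −67.2 dBm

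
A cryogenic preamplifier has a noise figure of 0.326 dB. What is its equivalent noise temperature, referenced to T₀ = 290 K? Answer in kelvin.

22.6 K

F = 10^(0.326/10) = 1.07795
T_e = (F − 1)·T₀ = (1.07795 − 1) × 290 = 22.6 K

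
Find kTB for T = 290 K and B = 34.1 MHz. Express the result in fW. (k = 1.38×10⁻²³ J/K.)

P_n = kTB = 1.38×10⁻²³ × 290 × 3.41×10⁷ = 1.36×10⁻¹³ W = 136 fW

136 fW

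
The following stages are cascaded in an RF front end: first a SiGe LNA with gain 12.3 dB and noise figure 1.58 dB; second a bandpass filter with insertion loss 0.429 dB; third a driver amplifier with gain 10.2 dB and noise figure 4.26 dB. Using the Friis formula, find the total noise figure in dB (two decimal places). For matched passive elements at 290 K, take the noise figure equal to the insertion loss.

1.91 dB

Convert to linear (a loss of L dB is a gain of −L dB): F_i = 10^(NF_i/10), G_i = 10^(G_i,dB/10)
  Stage 1: F_1 = 10^(1.58/10) = 1.439, G_1 = 10^(12.3/10) = 16.98
  Stage 2: F_2 = 10^(0.429/10) = 1.104, G_2 = 10^(−0.429/10) = 0.9059
  Stage 3: F_3 = 10^(4.26/10) = 2.667, G_3 = 10^(10.2/10) = 10.47
Friis cascade:
  F = 1.439 + (1.104 − 1)/16.98 + (2.667 − 1)/15.39 = 1.553
NF = 10 log₁₀(1.553) = 1.91 dB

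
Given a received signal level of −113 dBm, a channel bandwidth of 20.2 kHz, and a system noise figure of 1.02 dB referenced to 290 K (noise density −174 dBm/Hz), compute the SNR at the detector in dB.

16.9 dB

Noise floor: N = −174 + 10 log₁₀(B) + NF
10 log₁₀(2.02×10⁴) = 43.05 dB
N = −174 + 43.05 + 1.02 = −129.93 dBm
SNR = P_sig − N = −113 − (−129.93) = 16.93 dB → 16.9 dB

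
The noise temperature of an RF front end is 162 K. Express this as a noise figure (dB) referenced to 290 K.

1.93 dB

F = 1 + T_e/T₀ = 1 + 162/290 = 1.55862
NF = 10 log₁₀(1.55862) = 1.93 dB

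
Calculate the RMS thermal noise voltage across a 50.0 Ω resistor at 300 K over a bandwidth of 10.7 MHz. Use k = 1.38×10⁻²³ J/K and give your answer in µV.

V_n = √(4kTRB)
4kTRB = 4 × 1.38×10⁻²³ × 300 × 5.00×10¹ × 1.07×10⁷ = 8.86×10⁻¹² V²
V_n = √(8.86×10⁻¹²) = 2.98×10⁻⁶ V = 2.98 µV

2.98 µV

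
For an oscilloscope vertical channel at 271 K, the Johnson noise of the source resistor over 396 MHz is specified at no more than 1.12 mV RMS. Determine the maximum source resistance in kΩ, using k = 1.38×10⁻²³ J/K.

212 kΩ

Johnson–Nyquist: V_n = √(4kTRB) ⇒ R = V_n² / (4kTB)
4kTB = 4 × 1.38×10⁻²³ × 271 × 3.96×10⁸ = 5.92×10⁻¹²
R = (1.12×10⁻³)² / 5.92×10⁻¹² = 2.12×10⁵ Ω = 212 kΩ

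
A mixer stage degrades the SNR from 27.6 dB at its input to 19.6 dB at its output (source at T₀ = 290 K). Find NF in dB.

NF (dB) = SNR_in(dB) − SNR_out(dB) when the source is at T₀
NF = 27.6 − 19.6 = 8.0 dB

8.0 dB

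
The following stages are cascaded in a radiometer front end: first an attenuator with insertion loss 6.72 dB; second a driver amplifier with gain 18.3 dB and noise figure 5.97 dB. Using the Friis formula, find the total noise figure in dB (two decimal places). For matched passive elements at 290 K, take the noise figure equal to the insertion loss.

Convert to linear (a loss of L dB is a gain of −L dB): F_i = 10^(NF_i/10), G_i = 10^(G_i,dB/10)
  Stage 1: F_1 = 10^(6.72/10) = 4.699, G_1 = 10^(−6.72/10) = 0.2128
  Stage 2: F_2 = 10^(5.97/10) = 3.954, G_2 = 10^(18.3/10) = 67.61
Friis cascade:
  F = 4.699 + (3.954 − 1)/0.2128 = 18.58
NF = 10 log₁₀(18.58) = 12.69 dB

12.69 dB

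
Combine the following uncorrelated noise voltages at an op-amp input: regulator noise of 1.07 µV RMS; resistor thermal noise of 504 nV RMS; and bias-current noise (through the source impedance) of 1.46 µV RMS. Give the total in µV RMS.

1.88 µV

Uncorrelated sources add in power (mean-square): V_tot = √(ΣV_i²)
V_tot = √[(1.07×10⁻⁶)² + (5.04×10⁻⁷)² + (1.46×10⁻⁶)²] = 1.88×10⁻⁶ V = 1.88 µV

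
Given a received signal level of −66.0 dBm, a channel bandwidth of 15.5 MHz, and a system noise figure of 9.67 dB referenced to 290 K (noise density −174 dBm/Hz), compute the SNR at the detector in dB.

26.4 dB

Noise floor: N = −174 + 10 log₁₀(B) + NF
10 log₁₀(1.55×10⁷) = 71.9 dB
N = −174 + 71.9 + 9.67 = −92.43 dBm
SNR = P_sig − N = −66.0 − (−92.43) = 26.43 dB → 26.4 dB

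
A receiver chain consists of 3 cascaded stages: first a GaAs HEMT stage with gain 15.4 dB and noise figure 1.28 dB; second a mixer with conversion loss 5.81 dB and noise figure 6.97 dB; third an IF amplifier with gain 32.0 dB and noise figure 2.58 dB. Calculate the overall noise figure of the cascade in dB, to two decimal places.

1.89 dB

Convert to linear (a loss of L dB is a gain of −L dB): F_i = 10^(NF_i/10), G_i = 10^(G_i,dB/10)
  Stage 1: F_1 = 10^(1.28/10) = 1.343, G_1 = 10^(15.4/10) = 34.67
  Stage 2: F_2 = 10^(6.97/10) = 4.977, G_2 = 10^(−5.81/10) = 0.2624
  Stage 3: F_3 = 10^(2.58/10) = 1.811, G_3 = 10^(32.0/10) = 1585
Friis cascade:
  F = 1.343 + (4.977 − 1)/34.67 + (1.811 − 1)/9.099 = 1.547
NF = 10 log₁₀(1.547) = 1.89 dB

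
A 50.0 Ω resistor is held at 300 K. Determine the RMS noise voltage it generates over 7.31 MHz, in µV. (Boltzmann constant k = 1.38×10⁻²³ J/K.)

2.46 µV

V_n = √(4kTRB)
4kTRB = 4 × 1.38×10⁻²³ × 300 × 5.00×10¹ × 7.31×10⁶ = 6.05×10⁻¹² V²
V_n = √(6.05×10⁻¹²) = 2.46×10⁻⁶ V = 2.46 µV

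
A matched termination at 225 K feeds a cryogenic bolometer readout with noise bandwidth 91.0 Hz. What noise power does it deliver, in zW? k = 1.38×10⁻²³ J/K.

P_n = kTB = 1.38×10⁻²³ × 225 × 9.10×10¹ = 2.83×10⁻¹⁹ W = 283 zW

283 zW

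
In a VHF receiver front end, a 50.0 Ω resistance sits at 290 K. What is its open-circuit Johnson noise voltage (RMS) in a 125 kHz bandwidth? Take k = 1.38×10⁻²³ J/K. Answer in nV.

V_n = √(4kTRB)
4kTRB = 4 × 1.38×10⁻²³ × 290 × 5.00×10¹ × 1.25×10⁵ = 1.00×10⁻¹³ V²
V_n = √(1.00×10⁻¹³) = 3.16×10⁻⁷ V = 316 nV

316 nV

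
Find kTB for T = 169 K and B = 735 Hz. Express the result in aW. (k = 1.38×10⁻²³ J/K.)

P_n = kTB = 1.38×10⁻²³ × 169 × 7.35×10² = 1.71×10⁻¹⁸ W = 1.71 aW

1.71 aW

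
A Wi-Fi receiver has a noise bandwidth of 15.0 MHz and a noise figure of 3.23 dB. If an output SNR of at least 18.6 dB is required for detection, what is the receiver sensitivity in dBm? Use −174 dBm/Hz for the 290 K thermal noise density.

Sensitivity = −174 + 10 log₁₀(B) + NF + SNR_min
= −174 + 71.76 + 3.23 + 18.6
= −80.41 dBm → −80.4 dBm

−80.4 dBm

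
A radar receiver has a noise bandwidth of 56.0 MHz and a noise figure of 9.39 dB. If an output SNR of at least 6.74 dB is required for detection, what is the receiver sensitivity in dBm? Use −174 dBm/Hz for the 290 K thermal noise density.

−80.4 dBm

Sensitivity = −174 + 10 log₁₀(B) + NF + SNR_min
= −174 + 77.48 + 9.39 + 6.74
= −80.39 dBm → −80.4 dBm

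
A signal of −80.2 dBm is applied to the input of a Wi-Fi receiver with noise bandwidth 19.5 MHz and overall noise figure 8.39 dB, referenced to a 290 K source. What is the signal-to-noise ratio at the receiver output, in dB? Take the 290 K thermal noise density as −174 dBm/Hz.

Noise floor: N = −174 + 10 log₁₀(B) + NF
10 log₁₀(1.95×10⁷) = 72.9 dB
N = −174 + 72.9 + 8.39 = −92.71 dBm
SNR = P_sig − N = −80.2 − (−92.71) = 12.51 dB → 12.5 dB

12.5 dB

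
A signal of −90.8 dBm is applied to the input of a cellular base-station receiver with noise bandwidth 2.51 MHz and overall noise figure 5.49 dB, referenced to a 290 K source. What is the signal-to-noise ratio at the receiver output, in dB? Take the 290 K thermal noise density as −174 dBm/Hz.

Noise floor: N = −174 + 10 log₁₀(B) + NF
10 log₁₀(2.51×10⁶) = 64 dB
N = −174 + 64 + 5.49 = −104.51 dBm
SNR = P_sig − N = −90.8 − (−104.51) = 13.71 dB → 13.7 dB

13.7 dB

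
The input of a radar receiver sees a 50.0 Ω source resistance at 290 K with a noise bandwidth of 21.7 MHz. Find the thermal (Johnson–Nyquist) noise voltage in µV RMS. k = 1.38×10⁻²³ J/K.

4.17 µV

V_n = √(4kTRB)
4kTRB = 4 × 1.38×10⁻²³ × 290 × 5.00×10¹ × 2.17×10⁷ = 1.74×10⁻¹¹ V²
V_n = √(1.74×10⁻¹¹) = 4.17×10⁻⁶ V = 4.17 µV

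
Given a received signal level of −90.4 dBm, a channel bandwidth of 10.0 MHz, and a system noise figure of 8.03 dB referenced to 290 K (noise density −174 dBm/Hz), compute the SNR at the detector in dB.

5.6 dB

Noise floor: N = −174 + 10 log₁₀(B) + NF
10 log₁₀(1.00×10⁷) = 70 dB
N = −174 + 70 + 8.03 = −95.97 dBm
SNR = P_sig − N = −90.4 − (−95.97) = 5.57 dB → 5.6 dB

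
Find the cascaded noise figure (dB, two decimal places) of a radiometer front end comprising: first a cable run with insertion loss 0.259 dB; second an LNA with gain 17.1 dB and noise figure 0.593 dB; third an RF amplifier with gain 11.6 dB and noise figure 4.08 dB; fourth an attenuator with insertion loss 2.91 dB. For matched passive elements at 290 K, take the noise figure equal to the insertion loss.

0.97 dB

Convert to linear (a loss of L dB is a gain of −L dB): F_i = 10^(NF_i/10), G_i = 10^(G_i,dB/10)
  Stage 1: F_1 = 10^(0.259/10) = 1.061, G_1 = 10^(−0.259/10) = 0.9421
  Stage 2: F_2 = 10^(0.593/10) = 1.146, G_2 = 10^(17.1/10) = 51.29
  Stage 3: F_3 = 10^(4.08/10) = 2.559, G_3 = 10^(11.6/10) = 14.45
  Stage 4: F_4 = 10^(2.91/10) = 1.954, G_4 = 10^(−2.91/10) = 0.5117
Friis cascade:
  F = 1.061 + (1.146 − 1)/0.9421 + (2.559 − 1)/48.32 + (1.954 − 1)/698.4 = 1.250
NF = 10 log₁₀(1.250) = 0.97 dB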